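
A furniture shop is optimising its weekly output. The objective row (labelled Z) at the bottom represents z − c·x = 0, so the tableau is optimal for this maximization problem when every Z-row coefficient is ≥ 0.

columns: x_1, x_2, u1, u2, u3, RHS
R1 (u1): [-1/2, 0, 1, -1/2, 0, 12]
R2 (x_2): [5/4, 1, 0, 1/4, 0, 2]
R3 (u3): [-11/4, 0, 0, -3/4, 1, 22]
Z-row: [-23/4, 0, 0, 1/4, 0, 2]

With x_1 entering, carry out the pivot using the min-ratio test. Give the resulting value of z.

Ratio test on column x_1 — row 1: entry -1/2 ≤ 0; row 2: 2/(5/4) = 8/5; row 3: entry -11/4 ≤ 0. Minimum is 8/5 at row 2 (x_2 leaves); pivot element 5/4.
Pivot on row 2; the Z-row RHS becomes 2 − (-23/4)·(8/5) = 56/5.

56/5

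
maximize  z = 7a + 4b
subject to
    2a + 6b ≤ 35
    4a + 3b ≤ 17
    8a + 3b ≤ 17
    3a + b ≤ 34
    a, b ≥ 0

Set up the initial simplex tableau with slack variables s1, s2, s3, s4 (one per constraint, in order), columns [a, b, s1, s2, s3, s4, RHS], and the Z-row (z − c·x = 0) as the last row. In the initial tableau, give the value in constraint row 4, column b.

1

Constraint 4 has coefficient 1 on b.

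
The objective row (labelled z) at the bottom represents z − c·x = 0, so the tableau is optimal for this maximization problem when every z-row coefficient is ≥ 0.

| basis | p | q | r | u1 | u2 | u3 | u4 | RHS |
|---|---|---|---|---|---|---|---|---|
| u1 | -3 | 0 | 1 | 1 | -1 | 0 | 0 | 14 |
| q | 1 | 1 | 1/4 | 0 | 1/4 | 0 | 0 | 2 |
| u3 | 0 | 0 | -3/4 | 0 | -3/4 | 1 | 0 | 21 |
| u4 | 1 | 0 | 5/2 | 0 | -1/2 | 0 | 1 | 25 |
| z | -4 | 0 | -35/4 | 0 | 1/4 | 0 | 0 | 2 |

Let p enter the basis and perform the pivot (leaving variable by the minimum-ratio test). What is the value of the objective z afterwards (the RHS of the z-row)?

10

Ratio test on column p — row 1: entry -3 ≤ 0; row 2: 2/1 = 2; row 3: entry 0 ≤ 0; row 4: 25/1 = 25. Minimum is 2 at row 2 (q leaves); pivot element 1.
Pivot on row 2; the z-row RHS becomes 2 − (-4)·2 = 10.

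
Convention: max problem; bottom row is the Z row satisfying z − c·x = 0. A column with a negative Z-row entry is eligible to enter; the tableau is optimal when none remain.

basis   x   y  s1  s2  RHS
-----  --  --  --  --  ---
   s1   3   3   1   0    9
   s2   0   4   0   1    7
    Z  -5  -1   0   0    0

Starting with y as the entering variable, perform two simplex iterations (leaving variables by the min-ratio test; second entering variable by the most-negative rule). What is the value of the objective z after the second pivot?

8

Ratio test on column y — row 1: 9/3 = 3; row 2: 7/4 = 7/4. Minimum is 7/4 at row 2 (s2 leaves); pivot element 4.
Pivot on row 2; the Z-row RHS becomes 0 − (-1)·(7/4) = 7/4.
Next entering variable (most negative Z-row entry -5): x.
Ratio test on column x — row 1: (15/4)/3 = 5/4; row 2: entry 0 ≤ 0. Minimum is 5/4 at row 1 (s1 leaves); pivot element 3.
After the second pivot the Z-row RHS is 7/4 − (-5)·(5/4) = 8.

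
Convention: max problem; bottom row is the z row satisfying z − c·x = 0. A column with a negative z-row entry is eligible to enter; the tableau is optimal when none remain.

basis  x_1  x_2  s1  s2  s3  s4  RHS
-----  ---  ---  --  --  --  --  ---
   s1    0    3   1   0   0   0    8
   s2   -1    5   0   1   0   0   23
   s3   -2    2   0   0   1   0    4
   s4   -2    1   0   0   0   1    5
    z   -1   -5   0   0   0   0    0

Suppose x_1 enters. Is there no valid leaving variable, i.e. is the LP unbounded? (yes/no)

Every constraint-row entry in column x_1 is ≤ 0, so increasing x_1 is unbounded.

yes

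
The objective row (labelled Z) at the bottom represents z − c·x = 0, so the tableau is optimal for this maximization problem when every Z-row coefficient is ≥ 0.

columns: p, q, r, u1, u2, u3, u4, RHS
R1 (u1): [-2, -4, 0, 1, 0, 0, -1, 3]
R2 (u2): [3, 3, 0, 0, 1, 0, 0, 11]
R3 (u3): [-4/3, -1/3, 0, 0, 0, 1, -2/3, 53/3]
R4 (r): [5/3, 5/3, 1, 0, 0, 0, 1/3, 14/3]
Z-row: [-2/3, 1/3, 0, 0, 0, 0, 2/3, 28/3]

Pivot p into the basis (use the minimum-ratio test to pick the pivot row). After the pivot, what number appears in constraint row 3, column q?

Ratio test on column p — row 1: entry -2 ≤ 0; row 2: 11/3 = 11/3; row 3: entry -4/3 ≤ 0; row 4: (14/3)/(5/3) = 14/5. Minimum is 14/5 at row 4 (r leaves); pivot element 5/3.
Divide row 4 by 5/3; eliminate column p from the other rows.
Row 3 update in column q: -1/3 − (-4/3)·1 = 1.

1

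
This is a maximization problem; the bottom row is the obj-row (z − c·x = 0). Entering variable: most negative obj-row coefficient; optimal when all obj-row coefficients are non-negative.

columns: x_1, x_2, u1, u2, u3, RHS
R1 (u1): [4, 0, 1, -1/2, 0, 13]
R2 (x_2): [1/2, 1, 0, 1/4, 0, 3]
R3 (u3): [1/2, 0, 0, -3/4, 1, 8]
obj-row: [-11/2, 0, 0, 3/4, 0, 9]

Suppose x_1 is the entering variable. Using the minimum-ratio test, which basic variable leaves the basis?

Column x_1 entries and ratios — u1: 13/4 = 13/4; x_2: 3/(1/2) = 6; u3: 8/(1/2) = 16.
Smallest ratio is 13/4 in the row of u1, so u1 leaves.

u1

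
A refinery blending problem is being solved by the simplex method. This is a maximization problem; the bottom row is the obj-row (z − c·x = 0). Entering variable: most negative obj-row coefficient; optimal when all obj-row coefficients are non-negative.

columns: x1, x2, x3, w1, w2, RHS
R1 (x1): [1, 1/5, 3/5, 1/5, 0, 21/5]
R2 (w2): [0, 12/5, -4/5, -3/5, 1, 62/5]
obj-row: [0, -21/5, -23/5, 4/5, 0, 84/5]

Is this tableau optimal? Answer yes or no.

no

The obj-row has a negative entry -23/5 in column x3, so it is not optimal.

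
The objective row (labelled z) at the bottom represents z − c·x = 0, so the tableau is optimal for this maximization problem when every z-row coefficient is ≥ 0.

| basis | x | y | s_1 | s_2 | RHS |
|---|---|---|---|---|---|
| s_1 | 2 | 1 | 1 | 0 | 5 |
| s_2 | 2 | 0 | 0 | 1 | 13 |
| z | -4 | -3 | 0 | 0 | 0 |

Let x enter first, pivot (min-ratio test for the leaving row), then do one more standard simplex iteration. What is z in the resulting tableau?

Ratio test on column x — row 1: 5/2 = 5/2; row 2: 13/2 = 13/2. Minimum is 5/2 at row 1 (s_1 leaves); pivot element 2.
Pivot on row 1; the z-row RHS becomes 0 − (-4)·(5/2) = 10.
Next entering variable (most negative z-row entry -1): y.
Ratio test on column y — row 1: (5/2)/(1/2) = 5; row 2: entry -1 ≤ 0. Minimum is 5 at row 1 (x leaves); pivot element 1/2.
After the second pivot the z-row RHS is 10 − (-1)·5 = 15.

15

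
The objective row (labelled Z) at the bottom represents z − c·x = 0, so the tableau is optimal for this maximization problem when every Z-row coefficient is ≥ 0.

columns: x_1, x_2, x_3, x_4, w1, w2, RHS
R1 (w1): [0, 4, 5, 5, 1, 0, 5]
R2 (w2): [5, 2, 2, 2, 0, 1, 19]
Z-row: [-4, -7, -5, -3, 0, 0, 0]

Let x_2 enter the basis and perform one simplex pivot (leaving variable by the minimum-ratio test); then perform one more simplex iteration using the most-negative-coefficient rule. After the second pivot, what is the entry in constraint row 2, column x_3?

-1/10

Ratio test on column x_2 — row 1: 5/4 = 5/4; row 2: 19/2 = 19/2. Minimum is 5/4 at row 1 (w1 leaves); pivot element 4.
Divide row 1 by 4; eliminate column x_2 from the other rows.
Second iteration: most negative Z-row entry is -4 in column x_1, so x_1 enters.
Ratio test on column x_1 — row 1: entry 0 ≤ 0; row 2: (33/2)/5 = 33/10. Minimum is 33/10 at row 2 (w2 leaves); pivot element 5.
Divide row 2 by 5; eliminate column x_1 from the other rows.
After both pivots, the entry at constraint row 2, column x_3 is -1/10.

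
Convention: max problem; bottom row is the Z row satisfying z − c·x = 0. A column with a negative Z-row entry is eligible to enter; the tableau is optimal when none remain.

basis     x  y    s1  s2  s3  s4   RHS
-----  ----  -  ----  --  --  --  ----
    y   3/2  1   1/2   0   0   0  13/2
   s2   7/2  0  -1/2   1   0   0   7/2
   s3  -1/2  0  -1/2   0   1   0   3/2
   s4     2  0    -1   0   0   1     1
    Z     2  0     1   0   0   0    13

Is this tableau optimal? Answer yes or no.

yes

Every Z-row coefficient is ≥ 0, so the tableau is optimal.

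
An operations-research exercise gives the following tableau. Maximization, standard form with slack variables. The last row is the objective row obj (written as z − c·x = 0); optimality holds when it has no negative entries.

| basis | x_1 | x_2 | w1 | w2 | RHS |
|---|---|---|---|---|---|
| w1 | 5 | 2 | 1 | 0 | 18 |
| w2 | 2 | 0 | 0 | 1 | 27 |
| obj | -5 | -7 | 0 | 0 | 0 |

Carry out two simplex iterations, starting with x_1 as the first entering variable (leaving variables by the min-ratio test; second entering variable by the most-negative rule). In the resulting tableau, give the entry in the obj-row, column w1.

7/2

Ratio test on column x_1 — row 1: 18/5 = 18/5; row 2: 27/2 = 27/2. Minimum is 18/5 at row 1 (w1 leaves); pivot element 5.
Divide row 1 by 5; eliminate column x_1 from the other rows.
Second iteration: most negative obj-row entry is -5 in column x_2, so x_2 enters.
Ratio test on column x_2 — row 1: (18/5)/(2/5) = 9; row 2: entry -4/5 ≤ 0. Minimum is 9 at row 1 (x_1 leaves); pivot element 2/5.
Divide row 1 by 2/5; eliminate column x_2 from the other rows.
After both pivots, the entry at the obj-row, column w1 is 7/2.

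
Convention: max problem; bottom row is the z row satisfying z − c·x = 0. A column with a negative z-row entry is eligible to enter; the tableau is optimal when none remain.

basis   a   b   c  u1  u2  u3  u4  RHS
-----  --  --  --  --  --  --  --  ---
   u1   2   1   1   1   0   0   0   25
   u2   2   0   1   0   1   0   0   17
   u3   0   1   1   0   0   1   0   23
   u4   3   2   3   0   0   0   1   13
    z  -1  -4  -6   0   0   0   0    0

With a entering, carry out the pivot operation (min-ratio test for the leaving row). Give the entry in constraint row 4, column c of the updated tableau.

1

Ratio test on column a — row 1: 25/2 = 25/2; row 2: 17/2 = 17/2; row 3: entry 0 ≤ 0; row 4: 13/3 = 13/3. Minimum is 13/3 at row 4 (u4 leaves); pivot element 3.
Divide row 4 by 3; eliminate column a from the other rows.
In the new row 4, the c entry is the old entry divided by the pivot: 3/3 = 1.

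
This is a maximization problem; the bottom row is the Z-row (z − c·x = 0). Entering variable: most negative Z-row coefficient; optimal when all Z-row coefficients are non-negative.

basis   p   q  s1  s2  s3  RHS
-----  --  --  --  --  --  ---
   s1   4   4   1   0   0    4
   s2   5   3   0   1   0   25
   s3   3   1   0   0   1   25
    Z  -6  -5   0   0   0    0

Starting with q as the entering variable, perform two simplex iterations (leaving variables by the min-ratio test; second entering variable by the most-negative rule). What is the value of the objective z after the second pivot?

6

Ratio test on column q — row 1: 4/4 = 1; row 2: 25/3 = 25/3; row 3: 25/1 = 25. Minimum is 1 at row 1 (s1 leaves); pivot element 4.
Pivot on row 1; the Z-row RHS becomes 0 − (-5)·1 = 5.
Next entering variable (most negative Z-row entry -1): p.
Ratio test on column p — row 1: 1/1 = 1; row 2: 22/2 = 11; row 3: 24/2 = 12. Minimum is 1 at row 1 (q leaves); pivot element 1.
After the second pivot the Z-row RHS is 5 − (-1)·1 = 6.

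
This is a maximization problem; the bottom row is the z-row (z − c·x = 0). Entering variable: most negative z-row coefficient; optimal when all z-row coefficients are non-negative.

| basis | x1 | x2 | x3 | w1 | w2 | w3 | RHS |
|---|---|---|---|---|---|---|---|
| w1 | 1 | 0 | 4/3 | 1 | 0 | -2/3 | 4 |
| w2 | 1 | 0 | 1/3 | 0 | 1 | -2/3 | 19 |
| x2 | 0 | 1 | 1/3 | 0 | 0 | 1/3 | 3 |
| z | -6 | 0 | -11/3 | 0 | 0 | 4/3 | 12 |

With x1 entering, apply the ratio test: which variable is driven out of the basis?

w1

Column x1 entries and ratios — w1: 4/1 = 4; w2: 19/1 = 19; x2: 0 ≤ 0, skip.
Smallest ratio is 4 in the row of w1, so w1 leaves.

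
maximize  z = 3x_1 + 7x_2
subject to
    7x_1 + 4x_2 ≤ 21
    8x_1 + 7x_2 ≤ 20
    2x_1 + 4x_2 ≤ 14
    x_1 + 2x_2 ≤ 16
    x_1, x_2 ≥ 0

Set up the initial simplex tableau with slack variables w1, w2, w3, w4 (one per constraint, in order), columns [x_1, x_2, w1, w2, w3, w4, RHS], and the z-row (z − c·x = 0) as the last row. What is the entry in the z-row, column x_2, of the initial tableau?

The z-row carries the negated objective coefficients: the x_2 entry is -7.

-7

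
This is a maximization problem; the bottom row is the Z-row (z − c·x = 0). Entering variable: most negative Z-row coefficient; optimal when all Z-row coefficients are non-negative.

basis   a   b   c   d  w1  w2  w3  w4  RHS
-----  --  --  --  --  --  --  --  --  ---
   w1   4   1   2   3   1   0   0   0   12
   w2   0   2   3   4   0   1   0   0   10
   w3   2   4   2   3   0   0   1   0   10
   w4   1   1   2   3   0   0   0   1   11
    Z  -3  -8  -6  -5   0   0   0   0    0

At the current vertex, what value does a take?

0

a is not in the basis, so in the current basic feasible solution a = 0.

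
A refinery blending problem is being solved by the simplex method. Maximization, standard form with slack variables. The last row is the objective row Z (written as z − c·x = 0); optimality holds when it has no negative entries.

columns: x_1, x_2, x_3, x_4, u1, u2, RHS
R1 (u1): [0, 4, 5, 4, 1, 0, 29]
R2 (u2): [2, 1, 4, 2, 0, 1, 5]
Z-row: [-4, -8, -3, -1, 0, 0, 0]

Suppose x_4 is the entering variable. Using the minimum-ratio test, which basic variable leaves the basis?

u2

Column x_4 entries and ratios — u1: 29/4 = 29/4; u2: 5/2 = 5/2.
Smallest ratio is 5/2 in the row of u2, so u2 leaves.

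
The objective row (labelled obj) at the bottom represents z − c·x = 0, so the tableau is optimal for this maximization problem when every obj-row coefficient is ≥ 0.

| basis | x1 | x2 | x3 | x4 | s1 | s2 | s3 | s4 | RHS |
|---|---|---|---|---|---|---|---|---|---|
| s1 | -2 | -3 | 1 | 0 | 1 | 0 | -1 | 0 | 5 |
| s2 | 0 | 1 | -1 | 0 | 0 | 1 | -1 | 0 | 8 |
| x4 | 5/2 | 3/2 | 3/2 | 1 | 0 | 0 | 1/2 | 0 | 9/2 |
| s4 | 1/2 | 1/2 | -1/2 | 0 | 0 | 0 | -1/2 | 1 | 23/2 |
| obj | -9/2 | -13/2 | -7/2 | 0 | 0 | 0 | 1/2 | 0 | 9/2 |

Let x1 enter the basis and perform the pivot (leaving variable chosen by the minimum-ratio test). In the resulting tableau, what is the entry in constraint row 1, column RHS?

43/5

Ratio test on column x1 — row 1: entry -2 ≤ 0; row 2: entry 0 ≤ 0; row 3: (9/2)/(5/2) = 9/5; row 4: (23/2)/(1/2) = 23. Minimum is 9/5 at row 3 (x4 leaves); pivot element 5/2.
Divide row 3 by 5/2; eliminate column x1 from the other rows.
Row 1 update in column RHS: 5 − (-2)·(9/5) = 43/5.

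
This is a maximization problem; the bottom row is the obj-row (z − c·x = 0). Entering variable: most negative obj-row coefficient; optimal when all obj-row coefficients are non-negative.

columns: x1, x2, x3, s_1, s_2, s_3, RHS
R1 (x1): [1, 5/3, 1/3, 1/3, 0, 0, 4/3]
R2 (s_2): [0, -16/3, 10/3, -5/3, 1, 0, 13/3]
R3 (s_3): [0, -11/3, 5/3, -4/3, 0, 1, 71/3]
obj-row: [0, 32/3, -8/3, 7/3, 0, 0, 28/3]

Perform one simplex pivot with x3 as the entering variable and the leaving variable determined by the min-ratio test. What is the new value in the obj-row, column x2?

Ratio test on column x3 — row 1: (4/3)/(1/3) = 4; row 2: (13/3)/(10/3) = 13/10; row 3: (71/3)/(5/3) = 71/5. Minimum is 13/10 at row 2 (s_2 leaves); pivot element 10/3.
Divide row 2 by 10/3; eliminate column x3 from the other rows.
obj-row update in column x2: 32/3 − (-8/3)·(-8/5) = 32/5.

32/5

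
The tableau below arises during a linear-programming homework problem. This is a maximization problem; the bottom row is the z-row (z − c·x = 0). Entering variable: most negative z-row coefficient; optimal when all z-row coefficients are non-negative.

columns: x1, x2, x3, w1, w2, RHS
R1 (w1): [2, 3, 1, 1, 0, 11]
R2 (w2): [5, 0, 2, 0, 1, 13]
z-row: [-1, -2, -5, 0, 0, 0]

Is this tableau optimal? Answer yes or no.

no

The z-row has a negative entry -5 in column x3, so it is not optimal.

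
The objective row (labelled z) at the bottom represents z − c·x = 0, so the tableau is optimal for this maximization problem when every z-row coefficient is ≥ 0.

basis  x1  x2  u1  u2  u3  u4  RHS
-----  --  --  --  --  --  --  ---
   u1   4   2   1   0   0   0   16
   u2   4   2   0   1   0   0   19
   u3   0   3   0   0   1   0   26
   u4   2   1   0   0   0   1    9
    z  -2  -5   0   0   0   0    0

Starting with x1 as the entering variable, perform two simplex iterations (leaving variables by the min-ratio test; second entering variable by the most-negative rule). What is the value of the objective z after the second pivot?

Ratio test on column x1 — row 1: 16/4 = 4; row 2: 19/4 = 19/4; row 3: entry 0 ≤ 0; row 4: 9/2 = 9/2. Minimum is 4 at row 1 (u1 leaves); pivot element 4.
Pivot on row 1; the z-row RHS becomes 0 − (-2)·4 = 8.
Next entering variable (most negative z-row entry -4): x2.
Ratio test on column x2 — row 1: 4/(1/2) = 8; row 2: entry 0 ≤ 0; row 3: 26/3 = 26/3; row 4: entry 0 ≤ 0. Minimum is 8 at row 1 (x1 leaves); pivot element 1/2.
After the second pivot the z-row RHS is 8 − (-4)·8 = 40.

40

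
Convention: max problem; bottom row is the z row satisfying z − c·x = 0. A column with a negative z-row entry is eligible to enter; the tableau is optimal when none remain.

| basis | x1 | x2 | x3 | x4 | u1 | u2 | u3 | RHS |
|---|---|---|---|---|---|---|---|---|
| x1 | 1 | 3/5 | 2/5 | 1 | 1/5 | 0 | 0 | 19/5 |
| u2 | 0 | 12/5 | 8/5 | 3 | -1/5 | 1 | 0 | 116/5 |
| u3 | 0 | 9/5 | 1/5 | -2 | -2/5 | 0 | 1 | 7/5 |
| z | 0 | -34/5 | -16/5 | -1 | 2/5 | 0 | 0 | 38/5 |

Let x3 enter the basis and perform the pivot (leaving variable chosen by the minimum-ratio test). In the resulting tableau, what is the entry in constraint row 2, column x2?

Ratio test on column x3 — row 1: (19/5)/(2/5) = 19/2; row 2: (116/5)/(8/5) = 29/2; row 3: (7/5)/(1/5) = 7. Minimum is 7 at row 3 (u3 leaves); pivot element 1/5.
Divide row 3 by 1/5; eliminate column x3 from the other rows.
Row 2 update in column x2: 12/5 − (8/5)·9 = -12.

-12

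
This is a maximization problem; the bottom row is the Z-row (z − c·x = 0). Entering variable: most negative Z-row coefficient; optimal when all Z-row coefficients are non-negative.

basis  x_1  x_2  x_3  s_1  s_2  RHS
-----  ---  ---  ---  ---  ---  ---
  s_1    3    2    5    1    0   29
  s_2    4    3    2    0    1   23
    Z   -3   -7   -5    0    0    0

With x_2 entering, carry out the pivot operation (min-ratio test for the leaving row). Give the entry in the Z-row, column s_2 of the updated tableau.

Ratio test on column x_2 — row 1: 29/2 = 29/2; row 2: 23/3 = 23/3. Minimum is 23/3 at row 2 (s_2 leaves); pivot element 3.
Divide row 2 by 3; eliminate column x_2 from the other rows.
Z-row update in column s_2: 0 − (-7)·(1/3) = 7/3.

7/3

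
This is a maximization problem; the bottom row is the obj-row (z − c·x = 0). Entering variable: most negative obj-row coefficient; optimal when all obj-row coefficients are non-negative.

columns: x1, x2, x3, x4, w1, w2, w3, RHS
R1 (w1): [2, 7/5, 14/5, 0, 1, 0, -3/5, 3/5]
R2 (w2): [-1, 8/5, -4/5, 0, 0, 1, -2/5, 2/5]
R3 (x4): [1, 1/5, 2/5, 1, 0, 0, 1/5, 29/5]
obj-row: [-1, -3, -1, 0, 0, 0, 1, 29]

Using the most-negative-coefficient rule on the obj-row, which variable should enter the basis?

x2

Negative obj-row entries: x1: -1, x2: -3, x3: -1.
The most negative is -3 in column x2, so x2 enters.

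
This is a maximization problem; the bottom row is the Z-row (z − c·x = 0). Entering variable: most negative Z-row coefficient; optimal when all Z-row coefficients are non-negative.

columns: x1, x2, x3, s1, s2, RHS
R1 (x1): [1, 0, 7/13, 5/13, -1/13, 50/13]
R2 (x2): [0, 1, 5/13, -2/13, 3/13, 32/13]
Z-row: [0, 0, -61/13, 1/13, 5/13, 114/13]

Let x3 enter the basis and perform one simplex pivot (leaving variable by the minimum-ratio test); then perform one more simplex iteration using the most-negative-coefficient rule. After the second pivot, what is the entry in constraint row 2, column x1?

Ratio test on column x3 — row 1: (50/13)/(7/13) = 50/7; row 2: (32/13)/(5/13) = 32/5. Minimum is 32/5 at row 2 (x2 leaves); pivot element 5/13.
Divide row 2 by 5/13; eliminate column x3 from the other rows.
Second iteration: most negative Z-row entry is -9/5 in column s1, so s1 enters.
Ratio test on column s1 — row 1: (2/5)/(3/5) = 2/3; row 2: entry -2/5 ≤ 0. Minimum is 2/3 at row 1 (x1 leaves); pivot element 3/5.
Divide row 1 by 3/5; eliminate column s1 from the other rows.
After both pivots, the entry at constraint row 2, column x1 is 2/3.

2/3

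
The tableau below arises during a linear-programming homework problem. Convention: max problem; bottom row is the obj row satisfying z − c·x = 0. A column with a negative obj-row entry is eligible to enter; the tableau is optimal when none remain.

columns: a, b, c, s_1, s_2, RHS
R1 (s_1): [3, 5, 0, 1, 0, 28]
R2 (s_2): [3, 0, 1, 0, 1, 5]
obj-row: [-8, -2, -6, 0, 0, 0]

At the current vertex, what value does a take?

a is not in the basis, so in the current basic feasible solution a = 0.

0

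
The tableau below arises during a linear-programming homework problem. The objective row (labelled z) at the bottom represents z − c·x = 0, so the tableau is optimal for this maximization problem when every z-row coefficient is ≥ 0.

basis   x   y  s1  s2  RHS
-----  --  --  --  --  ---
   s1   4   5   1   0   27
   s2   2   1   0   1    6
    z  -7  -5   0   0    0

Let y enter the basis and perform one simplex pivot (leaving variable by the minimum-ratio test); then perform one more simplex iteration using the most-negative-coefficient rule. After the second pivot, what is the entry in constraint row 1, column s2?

-2/3

Ratio test on column y — row 1: 27/5 = 27/5; row 2: 6/1 = 6. Minimum is 27/5 at row 1 (s1 leaves); pivot element 5.
Divide row 1 by 5; eliminate column y from the other rows.
Second iteration: most negative z-row entry is -3 in column x, so x enters.
Ratio test on column x — row 1: (27/5)/(4/5) = 27/4; row 2: (3/5)/(6/5) = 1/2. Minimum is 1/2 at row 2 (s2 leaves); pivot element 6/5.
Divide row 2 by 6/5; eliminate column x from the other rows.
After both pivots, the entry at constraint row 1, column s2 is -2/3.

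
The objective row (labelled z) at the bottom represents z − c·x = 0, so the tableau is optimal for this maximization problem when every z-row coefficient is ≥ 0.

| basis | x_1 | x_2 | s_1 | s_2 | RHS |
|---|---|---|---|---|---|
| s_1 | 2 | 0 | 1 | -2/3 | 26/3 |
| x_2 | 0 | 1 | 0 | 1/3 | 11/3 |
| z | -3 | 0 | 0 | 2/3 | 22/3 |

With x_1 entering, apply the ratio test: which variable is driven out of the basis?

s_1

Column x_1 entries and ratios — s_1: (26/3)/2 = 13/3; x_2: 0 ≤ 0, skip.
Smallest ratio is 13/3 in the row of s_1, so s_1 leaves.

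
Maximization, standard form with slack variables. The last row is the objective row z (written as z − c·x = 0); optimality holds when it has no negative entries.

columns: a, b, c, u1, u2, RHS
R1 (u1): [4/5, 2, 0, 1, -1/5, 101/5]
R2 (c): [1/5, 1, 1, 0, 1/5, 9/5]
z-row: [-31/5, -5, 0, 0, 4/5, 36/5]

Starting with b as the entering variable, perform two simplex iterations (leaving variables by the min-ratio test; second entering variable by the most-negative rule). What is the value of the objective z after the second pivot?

Ratio test on column b — row 1: (101/5)/2 = 101/10; row 2: (9/5)/1 = 9/5. Minimum is 9/5 at row 2 (c leaves); pivot element 1.
Pivot on row 2; the z-row RHS becomes 36/5 − (-5)·(9/5) = 81/5.
Next entering variable (most negative z-row entry -26/5): a.
Ratio test on column a — row 1: (83/5)/(2/5) = 83/2; row 2: (9/5)/(1/5) = 9. Minimum is 9 at row 2 (b leaves); pivot element 1/5.
After the second pivot the z-row RHS is 81/5 − (-26/5)·9 = 63.

63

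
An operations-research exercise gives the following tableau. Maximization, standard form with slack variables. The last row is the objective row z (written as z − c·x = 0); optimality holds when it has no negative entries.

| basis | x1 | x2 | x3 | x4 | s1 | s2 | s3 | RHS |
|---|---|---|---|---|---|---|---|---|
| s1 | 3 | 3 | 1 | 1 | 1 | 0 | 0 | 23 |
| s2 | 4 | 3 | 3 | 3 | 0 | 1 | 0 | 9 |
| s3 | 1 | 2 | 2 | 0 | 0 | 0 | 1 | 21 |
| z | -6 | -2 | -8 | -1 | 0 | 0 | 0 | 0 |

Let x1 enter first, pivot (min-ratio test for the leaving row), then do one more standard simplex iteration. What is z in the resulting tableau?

24

Ratio test on column x1 — row 1: 23/3 = 23/3; row 2: 9/4 = 9/4; row 3: 21/1 = 21. Minimum is 9/4 at row 2 (s2 leaves); pivot element 4.
Pivot on row 2; the z-row RHS becomes 0 − (-6)·(9/4) = 27/2.
Next entering variable (most negative z-row entry -7/2): x3.
Ratio test on column x3 — row 1: entry -5/4 ≤ 0; row 2: (9/4)/(3/4) = 3; row 3: (75/4)/(5/4) = 15. Minimum is 3 at row 2 (x1 leaves); pivot element 3/4.
After the second pivot the z-row RHS is 27/2 − (-7/2)·3 = 24.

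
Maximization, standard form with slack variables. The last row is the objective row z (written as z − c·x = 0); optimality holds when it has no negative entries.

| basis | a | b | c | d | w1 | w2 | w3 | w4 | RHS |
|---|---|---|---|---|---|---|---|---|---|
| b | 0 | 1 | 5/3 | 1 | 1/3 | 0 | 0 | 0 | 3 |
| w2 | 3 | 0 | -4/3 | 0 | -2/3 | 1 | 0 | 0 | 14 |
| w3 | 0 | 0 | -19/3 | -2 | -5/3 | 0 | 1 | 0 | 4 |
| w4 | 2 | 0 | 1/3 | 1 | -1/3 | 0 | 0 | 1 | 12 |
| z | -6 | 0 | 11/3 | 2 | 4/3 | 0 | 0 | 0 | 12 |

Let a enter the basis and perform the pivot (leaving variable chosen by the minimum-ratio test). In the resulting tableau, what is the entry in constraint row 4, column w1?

Ratio test on column a — row 1: entry 0 ≤ 0; row 2: 14/3 = 14/3; row 3: entry 0 ≤ 0; row 4: 12/2 = 6. Minimum is 14/3 at row 2 (w2 leaves); pivot element 3.
Divide row 2 by 3; eliminate column a from the other rows.
Row 4 update in column w1: -1/3 − 2·(-2/9) = 1/9.

1/9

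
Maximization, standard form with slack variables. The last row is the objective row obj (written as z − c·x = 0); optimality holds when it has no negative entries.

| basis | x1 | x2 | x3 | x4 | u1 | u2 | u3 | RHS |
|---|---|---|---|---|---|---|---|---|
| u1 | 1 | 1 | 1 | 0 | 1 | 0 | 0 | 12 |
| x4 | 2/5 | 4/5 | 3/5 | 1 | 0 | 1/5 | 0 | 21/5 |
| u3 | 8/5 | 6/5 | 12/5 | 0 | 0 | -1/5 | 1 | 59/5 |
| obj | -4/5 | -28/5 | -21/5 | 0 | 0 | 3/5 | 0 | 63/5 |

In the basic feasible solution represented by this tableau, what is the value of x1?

0

x1 is not in the basis, so in the current basic feasible solution x1 = 0.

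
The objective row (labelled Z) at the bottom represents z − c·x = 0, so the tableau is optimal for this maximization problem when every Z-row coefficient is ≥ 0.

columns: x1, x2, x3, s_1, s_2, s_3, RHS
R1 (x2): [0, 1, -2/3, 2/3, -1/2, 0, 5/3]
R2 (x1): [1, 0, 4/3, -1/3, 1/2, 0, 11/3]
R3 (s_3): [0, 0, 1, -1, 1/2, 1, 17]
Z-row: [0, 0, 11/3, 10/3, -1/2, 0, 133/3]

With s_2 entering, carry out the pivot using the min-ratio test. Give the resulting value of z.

Ratio test on column s_2 — row 1: entry -1/2 ≤ 0; row 2: (11/3)/(1/2) = 22/3; row 3: 17/(1/2) = 34. Minimum is 22/3 at row 2 (x1 leaves); pivot element 1/2.
Pivot on row 2; the Z-row RHS becomes 133/3 − (-1/2)·(22/3) = 48.

48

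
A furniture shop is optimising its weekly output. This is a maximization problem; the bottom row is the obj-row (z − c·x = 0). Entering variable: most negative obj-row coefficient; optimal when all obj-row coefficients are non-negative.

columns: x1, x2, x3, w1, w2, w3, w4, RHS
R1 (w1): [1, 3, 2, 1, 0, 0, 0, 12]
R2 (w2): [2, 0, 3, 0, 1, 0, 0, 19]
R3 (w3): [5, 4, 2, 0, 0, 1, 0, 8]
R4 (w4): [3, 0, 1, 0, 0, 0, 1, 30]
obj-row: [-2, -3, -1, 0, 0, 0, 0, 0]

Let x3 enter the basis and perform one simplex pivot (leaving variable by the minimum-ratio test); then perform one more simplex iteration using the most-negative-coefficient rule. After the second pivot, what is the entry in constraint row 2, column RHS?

Ratio test on column x3 — row 1: 12/2 = 6; row 2: 19/3 = 19/3; row 3: 8/2 = 4; row 4: 30/1 = 30. Minimum is 4 at row 3 (w3 leaves); pivot element 2.
Divide row 3 by 2; eliminate column x3 from the other rows.
Second iteration: most negative obj-row entry is -1 in column x2, so x2 enters.
Ratio test on column x2 — row 1: entry -1 ≤ 0; row 2: entry -6 ≤ 0; row 3: 4/2 = 2; row 4: entry -2 ≤ 0. Minimum is 2 at row 3 (x3 leaves); pivot element 2.
Divide row 3 by 2; eliminate column x2 from the other rows.
After both pivots, the entry at constraint row 2, column RHS is 19.

19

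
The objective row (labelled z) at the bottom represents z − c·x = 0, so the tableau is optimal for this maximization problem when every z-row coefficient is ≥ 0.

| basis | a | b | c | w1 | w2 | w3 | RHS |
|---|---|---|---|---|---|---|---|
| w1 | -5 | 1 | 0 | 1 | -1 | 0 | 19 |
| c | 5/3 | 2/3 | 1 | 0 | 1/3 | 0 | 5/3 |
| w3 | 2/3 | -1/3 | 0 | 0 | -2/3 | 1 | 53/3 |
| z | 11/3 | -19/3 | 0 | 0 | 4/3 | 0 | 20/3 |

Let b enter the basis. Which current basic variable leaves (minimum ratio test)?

Column b entries and ratios — w1: 19/1 = 19; c: (5/3)/(2/3) = 5/2; w3: -1/3 ≤ 0, skip.
Smallest ratio is 5/2 in the row of c, so c leaves.

c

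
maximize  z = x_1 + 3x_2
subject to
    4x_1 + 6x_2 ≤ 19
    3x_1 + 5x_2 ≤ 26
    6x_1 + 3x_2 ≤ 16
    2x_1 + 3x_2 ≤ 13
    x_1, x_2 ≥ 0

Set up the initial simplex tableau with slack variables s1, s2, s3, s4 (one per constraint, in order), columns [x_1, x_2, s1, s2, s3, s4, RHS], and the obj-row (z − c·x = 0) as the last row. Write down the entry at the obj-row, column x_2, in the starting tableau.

The obj-row carries the negated objective coefficients: the x_2 entry is -3.

-3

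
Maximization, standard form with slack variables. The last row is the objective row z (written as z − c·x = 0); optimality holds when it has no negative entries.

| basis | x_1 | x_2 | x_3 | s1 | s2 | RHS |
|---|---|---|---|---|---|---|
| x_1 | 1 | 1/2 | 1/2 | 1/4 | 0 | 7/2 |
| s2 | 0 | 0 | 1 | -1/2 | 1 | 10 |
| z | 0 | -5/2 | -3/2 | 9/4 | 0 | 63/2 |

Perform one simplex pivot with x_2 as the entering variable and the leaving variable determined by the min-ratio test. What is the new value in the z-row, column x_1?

Ratio test on column x_2 — row 1: (7/2)/(1/2) = 7; row 2: entry 0 ≤ 0. Minimum is 7 at row 1 (x_1 leaves); pivot element 1/2.
Divide row 1 by 1/2; eliminate column x_2 from the other rows.
z-row update in column x_1: 0 − (-5/2)·2 = 5.

5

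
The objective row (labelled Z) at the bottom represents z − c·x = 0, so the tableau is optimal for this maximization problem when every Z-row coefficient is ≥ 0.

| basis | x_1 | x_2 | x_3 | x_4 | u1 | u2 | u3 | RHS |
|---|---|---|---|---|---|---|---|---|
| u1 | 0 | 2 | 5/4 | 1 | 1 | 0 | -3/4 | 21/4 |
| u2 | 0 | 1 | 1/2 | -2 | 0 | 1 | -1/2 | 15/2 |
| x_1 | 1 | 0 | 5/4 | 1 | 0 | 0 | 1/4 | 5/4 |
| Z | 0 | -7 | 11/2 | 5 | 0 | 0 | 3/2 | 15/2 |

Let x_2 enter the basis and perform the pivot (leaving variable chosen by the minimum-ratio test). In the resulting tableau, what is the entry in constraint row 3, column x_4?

1

Ratio test on column x_2 — row 1: (21/4)/2 = 21/8; row 2: (15/2)/1 = 15/2; row 3: entry 0 ≤ 0. Minimum is 21/8 at row 1 (u1 leaves); pivot element 2.
Divide row 1 by 2; eliminate column x_2 from the other rows.
Row 3 update in column x_4: 1 − 0·(1/2) = 1.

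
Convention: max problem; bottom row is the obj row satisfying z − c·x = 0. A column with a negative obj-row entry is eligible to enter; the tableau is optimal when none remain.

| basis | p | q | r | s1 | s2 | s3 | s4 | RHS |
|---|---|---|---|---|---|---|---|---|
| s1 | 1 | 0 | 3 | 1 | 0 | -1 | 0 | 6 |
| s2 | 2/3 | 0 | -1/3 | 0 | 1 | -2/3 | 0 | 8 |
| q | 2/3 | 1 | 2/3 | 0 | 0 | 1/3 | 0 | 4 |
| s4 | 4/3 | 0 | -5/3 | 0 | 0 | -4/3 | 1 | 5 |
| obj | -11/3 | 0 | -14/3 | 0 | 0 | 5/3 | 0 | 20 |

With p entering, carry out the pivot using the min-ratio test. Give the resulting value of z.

Ratio test on column p — row 1: 6/1 = 6; row 2: 8/(2/3) = 12; row 3: 4/(2/3) = 6; row 4: 5/(4/3) = 15/4. Minimum is 15/4 at row 4 (s4 leaves); pivot element 4/3.
Pivot on row 4; the obj-row RHS becomes 20 − (-11/3)·(15/4) = 135/4.

135/4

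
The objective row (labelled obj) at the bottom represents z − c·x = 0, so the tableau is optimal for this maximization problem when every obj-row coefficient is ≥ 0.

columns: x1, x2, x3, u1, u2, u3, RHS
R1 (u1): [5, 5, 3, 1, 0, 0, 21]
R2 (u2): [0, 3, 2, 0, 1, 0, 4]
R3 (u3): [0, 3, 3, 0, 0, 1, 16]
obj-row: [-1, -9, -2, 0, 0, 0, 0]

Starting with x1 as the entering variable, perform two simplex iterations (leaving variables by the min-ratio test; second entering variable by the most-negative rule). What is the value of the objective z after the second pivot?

223/15

Ratio test on column x1 — row 1: 21/5 = 21/5; row 2: entry 0 ≤ 0; row 3: entry 0 ≤ 0. Minimum is 21/5 at row 1 (u1 leaves); pivot element 5.
Pivot on row 1; the obj-row RHS becomes 0 − (-1)·(21/5) = 21/5.
Next entering variable (most negative obj-row entry -8): x2.
Ratio test on column x2 — row 1: (21/5)/1 = 21/5; row 2: 4/3 = 4/3; row 3: 16/3 = 16/3. Minimum is 4/3 at row 2 (u2 leaves); pivot element 3.
After the second pivot the obj-row RHS is 21/5 − (-8)·(4/3) = 223/15.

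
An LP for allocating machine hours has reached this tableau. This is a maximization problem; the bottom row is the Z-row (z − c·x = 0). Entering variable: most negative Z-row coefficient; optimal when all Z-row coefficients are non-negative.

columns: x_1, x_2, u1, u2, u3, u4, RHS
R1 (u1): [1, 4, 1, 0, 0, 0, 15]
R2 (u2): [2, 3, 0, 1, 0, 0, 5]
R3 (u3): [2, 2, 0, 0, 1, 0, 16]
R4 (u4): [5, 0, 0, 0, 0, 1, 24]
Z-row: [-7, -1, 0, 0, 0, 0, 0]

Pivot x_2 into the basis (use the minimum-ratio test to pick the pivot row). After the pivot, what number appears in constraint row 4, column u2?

Ratio test on column x_2 — row 1: 15/4 = 15/4; row 2: 5/3 = 5/3; row 3: 16/2 = 8; row 4: entry 0 ≤ 0. Minimum is 5/3 at row 2 (u2 leaves); pivot element 3.
Divide row 2 by 3; eliminate column x_2 from the other rows.
Row 4 update in column u2: 0 − 0·(1/3) = 0.

0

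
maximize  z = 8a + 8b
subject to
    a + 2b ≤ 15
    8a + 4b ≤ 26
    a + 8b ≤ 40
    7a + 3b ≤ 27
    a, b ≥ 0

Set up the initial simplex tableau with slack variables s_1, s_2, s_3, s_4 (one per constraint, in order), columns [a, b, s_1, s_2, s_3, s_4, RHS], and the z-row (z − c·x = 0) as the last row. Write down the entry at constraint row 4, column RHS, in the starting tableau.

27

The RHS of constraint 4 is b_4 = 27.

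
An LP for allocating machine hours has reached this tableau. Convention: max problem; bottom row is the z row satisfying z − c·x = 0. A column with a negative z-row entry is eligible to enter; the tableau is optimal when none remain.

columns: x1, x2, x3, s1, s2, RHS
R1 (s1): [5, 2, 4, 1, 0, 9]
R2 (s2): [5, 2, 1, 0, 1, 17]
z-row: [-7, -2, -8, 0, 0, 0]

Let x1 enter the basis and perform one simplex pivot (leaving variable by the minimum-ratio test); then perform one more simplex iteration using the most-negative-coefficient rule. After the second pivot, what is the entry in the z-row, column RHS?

Ratio test on column x1 — row 1: 9/5 = 9/5; row 2: 17/5 = 17/5. Minimum is 9/5 at row 1 (s1 leaves); pivot element 5.
Divide row 1 by 5; eliminate column x1 from the other rows.
Second iteration: most negative z-row entry is -12/5 in column x3, so x3 enters.
Ratio test on column x3 — row 1: (9/5)/(4/5) = 9/4; row 2: entry -3 ≤ 0. Minimum is 9/4 at row 1 (x1 leaves); pivot element 4/5.
Divide row 1 by 4/5; eliminate column x3 from the other rows.
After both pivots, the entry at the z-row, column RHS is 18.

18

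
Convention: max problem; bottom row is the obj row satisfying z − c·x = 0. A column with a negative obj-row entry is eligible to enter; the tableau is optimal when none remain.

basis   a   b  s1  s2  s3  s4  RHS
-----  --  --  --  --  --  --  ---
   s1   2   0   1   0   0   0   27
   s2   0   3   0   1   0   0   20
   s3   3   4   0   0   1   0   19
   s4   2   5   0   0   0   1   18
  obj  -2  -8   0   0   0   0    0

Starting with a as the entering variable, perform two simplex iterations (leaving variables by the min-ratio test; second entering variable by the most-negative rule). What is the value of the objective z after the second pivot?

Ratio test on column a — row 1: 27/2 = 27/2; row 2: entry 0 ≤ 0; row 3: 19/3 = 19/3; row 4: 18/2 = 9. Minimum is 19/3 at row 3 (s3 leaves); pivot element 3.
Pivot on row 3; the obj-row RHS becomes 0 − (-2)·(19/3) = 38/3.
Next entering variable (most negative obj-row entry -16/3): b.
Ratio test on column b — row 1: entry -8/3 ≤ 0; row 2: 20/3 = 20/3; row 3: (19/3)/(4/3) = 19/4; row 4: (16/3)/(7/3) = 16/7. Minimum is 16/7 at row 4 (s4 leaves); pivot element 7/3.
After the second pivot the obj-row RHS is 38/3 − (-16/3)·(16/7) = 174/7.

174/7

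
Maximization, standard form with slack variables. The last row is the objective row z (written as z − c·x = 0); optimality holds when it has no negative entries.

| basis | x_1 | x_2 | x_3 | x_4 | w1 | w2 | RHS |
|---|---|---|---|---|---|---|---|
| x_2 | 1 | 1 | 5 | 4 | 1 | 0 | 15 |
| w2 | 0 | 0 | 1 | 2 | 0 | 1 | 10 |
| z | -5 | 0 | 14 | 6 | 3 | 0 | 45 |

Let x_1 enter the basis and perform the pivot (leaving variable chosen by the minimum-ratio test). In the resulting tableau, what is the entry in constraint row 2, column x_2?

0

Ratio test on column x_1 — row 1: 15/1 = 15; row 2: entry 0 ≤ 0. Minimum is 15 at row 1 (x_2 leaves); pivot element 1.
Divide row 1 by 1; eliminate column x_1 from the other rows.
Row 2 update in column x_2: 0 − 0·1 = 0.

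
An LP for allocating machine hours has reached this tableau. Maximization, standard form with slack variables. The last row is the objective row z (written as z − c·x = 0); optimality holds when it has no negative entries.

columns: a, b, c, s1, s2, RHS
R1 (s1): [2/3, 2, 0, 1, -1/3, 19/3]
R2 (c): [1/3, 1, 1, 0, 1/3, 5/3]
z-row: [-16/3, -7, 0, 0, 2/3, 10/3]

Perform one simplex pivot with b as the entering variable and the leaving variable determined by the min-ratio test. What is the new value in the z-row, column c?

Ratio test on column b — row 1: (19/3)/2 = 19/6; row 2: (5/3)/1 = 5/3. Minimum is 5/3 at row 2 (c leaves); pivot element 1.
Divide row 2 by 1; eliminate column b from the other rows.
z-row update in column c: 0 − (-7)·1 = 7.

7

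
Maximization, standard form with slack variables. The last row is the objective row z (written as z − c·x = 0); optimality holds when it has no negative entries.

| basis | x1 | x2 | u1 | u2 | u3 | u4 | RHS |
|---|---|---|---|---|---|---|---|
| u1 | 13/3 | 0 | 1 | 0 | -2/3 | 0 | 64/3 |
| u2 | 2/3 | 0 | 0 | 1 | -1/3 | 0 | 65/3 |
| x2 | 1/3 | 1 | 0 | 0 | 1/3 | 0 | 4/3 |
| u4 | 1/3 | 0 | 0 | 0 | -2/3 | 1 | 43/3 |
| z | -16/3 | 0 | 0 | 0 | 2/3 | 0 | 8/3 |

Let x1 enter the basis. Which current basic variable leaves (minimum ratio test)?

x2

Column x1 entries and ratios — u1: (64/3)/(13/3) = 64/13; u2: (65/3)/(2/3) = 65/2; x2: (4/3)/(1/3) = 4; u4: (43/3)/(1/3) = 43.
Smallest ratio is 4 in the row of x2, so x2 leaves.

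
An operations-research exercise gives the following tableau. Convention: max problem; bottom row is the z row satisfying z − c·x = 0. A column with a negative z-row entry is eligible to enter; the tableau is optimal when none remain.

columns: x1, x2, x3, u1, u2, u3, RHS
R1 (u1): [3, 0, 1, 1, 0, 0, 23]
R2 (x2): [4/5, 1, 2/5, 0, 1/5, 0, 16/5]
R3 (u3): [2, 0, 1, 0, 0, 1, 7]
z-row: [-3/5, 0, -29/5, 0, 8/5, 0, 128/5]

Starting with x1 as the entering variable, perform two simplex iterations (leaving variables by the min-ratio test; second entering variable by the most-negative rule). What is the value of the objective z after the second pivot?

Ratio test on column x1 — row 1: 23/3 = 23/3; row 2: (16/5)/(4/5) = 4; row 3: 7/2 = 7/2. Minimum is 7/2 at row 3 (u3 leaves); pivot element 2.
Pivot on row 3; the z-row RHS becomes 128/5 − (-3/5)·(7/2) = 277/10.
Next entering variable (most negative z-row entry -11/2): x3.
Ratio test on column x3 — row 1: entry -1/2 ≤ 0; row 2: entry 0 ≤ 0; row 3: (7/2)/(1/2) = 7. Minimum is 7 at row 3 (x1 leaves); pivot element 1/2.
After the second pivot the z-row RHS is 277/10 − (-11/2)·7 = 331/5.

331/5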